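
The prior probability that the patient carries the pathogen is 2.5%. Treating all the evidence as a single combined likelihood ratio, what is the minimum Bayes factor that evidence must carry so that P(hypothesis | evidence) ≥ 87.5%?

Prior odds = 0.025/0.975 = 1/39.
Target odds = 0.875/0.125 = 7.
Required Bayes factor = 7 ÷ (1/39) = 273.

273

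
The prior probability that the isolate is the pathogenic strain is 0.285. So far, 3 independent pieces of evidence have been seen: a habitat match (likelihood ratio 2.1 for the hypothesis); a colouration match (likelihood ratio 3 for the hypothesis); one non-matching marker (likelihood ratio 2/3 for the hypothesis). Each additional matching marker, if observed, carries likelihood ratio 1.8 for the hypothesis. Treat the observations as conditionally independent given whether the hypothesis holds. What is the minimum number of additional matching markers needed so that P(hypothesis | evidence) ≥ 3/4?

Prior odds = 0.285/0.715 = 57/143.
Combined Bayes factor of the evidence already in hand = 2.1 × 3 × (2/3) = 4.2.
Odds after that evidence = (57/143) × 4.2 = 1197/715.
Target odds = 0.75/0.25 = 3.
Need 1.8ⁿ ≥ 3 ÷ (1197/715) = 715/399.
1.8¹ = 1.8, which meets the required 715/399; so n = 1.

1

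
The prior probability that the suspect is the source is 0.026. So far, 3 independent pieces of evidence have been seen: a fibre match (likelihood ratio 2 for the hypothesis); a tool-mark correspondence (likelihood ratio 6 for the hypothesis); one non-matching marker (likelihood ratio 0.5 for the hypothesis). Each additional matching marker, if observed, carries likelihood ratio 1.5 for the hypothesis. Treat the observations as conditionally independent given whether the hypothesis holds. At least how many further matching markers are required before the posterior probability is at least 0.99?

Prior odds = 0.026/0.974 = 13/487.
Combined Bayes factor of the evidence already in hand = 2 × 6 × 0.5 = 6.
Odds after that evidence = (13/487) × 6 = 78/487.
Target odds = 0.99/0.01 = 99.
Need 1.5ⁿ ≥ 99 ÷ (78/487) = 16071/26.
1.5¹⁵ = 14348907/32768 falls short of 16071/26 but 1.5¹⁶ = 43046721/65536 reaches it, so n = 16.

16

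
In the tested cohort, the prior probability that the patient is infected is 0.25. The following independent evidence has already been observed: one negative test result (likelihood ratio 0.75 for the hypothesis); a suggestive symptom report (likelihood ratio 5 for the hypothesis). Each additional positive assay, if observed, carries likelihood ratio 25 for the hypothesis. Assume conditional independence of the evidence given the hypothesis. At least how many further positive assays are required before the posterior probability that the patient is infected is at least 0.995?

2

Prior odds = 0.25/0.75 = 1/3.
Combined Bayes factor of the evidence already in hand = 0.75 × 5 = 3.75.
Odds after that evidence = (1/3) × 3.75 = 1.25.
Target odds = 0.995/0.005 = 199.
Need 25ⁿ ≥ 199 ÷ 1.25 = 159.2.
25¹ = 25 falls short of 159.2 but 25² = 625 reaches it, so n = 2.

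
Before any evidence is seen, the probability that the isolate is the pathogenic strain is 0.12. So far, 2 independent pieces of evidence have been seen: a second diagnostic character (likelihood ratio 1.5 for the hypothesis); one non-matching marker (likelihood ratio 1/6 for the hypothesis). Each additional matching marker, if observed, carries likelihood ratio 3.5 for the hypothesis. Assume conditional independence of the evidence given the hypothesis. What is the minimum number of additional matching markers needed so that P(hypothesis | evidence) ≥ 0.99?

7

Prior odds = 0.12/0.88 = 3/22.
Combined Bayes factor of the evidence already in hand = 1.5 × (1/6) = 0.25.
Odds after that evidence = (3/22) × 0.25 = 3/88.
Target odds = 0.99/0.01 = 99.
Need 3.5ⁿ ≥ 99 ÷ (3/88) = 2904.
3.5⁶ = 1838.265625 falls short of 2904 but 3.5⁷ = 823543/128 reaches it, so n = 7.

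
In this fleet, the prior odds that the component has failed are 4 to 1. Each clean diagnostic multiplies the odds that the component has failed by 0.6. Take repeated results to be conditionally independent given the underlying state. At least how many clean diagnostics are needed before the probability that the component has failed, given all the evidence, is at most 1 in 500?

15

Prior odds = 4.
Likelihood ratio per clean diagnostic = 0.6.
Target odds: 0.002 ÷ 0.998 = 1/499.
Require 0.6ⁿ ≤ 1/499 ÷ 4 = 1/1996.
0.6¹⁴ ≈0.000783642 is still above 1/1996 but 0.6¹⁵ ≈0.000470185 is at or below it, so n = 15.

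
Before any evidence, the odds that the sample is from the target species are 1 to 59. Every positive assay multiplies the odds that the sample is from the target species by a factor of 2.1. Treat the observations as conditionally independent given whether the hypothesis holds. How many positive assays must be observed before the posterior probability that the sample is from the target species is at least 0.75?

7

Prior odds = 1/59.
Likelihood ratio per positive assay = 2.1.
Target odds: 0.75 ÷ 0.25 = 3.
Require 2.1ⁿ ≥ 3 ÷ (1/59) = 177.
2.1⁶ = 85766121/1000000 falls short of 177 but 2.1⁷ ≈180.109 reaches it, so n = 7.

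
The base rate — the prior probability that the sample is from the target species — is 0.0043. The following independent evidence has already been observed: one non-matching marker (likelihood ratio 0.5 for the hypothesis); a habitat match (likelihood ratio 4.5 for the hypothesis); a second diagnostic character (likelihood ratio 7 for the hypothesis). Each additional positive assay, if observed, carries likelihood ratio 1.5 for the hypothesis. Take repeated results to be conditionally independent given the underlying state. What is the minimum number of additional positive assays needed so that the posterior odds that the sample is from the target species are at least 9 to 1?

13

Prior odds = 0.0043/0.9957 = 43/9957.
Combined Bayes factor of the evidence already in hand = 0.5 × 4.5 × 7 = 15.75.
Odds after that evidence = (43/9957) × 15.75 = 903/13276.
Target odds = 9.
Need 1.5ⁿ ≥ 9 ÷ (903/13276) = 39828/301.
1.5¹² = 531441/4096 falls short of 39828/301 but 1.5¹³ = 1594323/8192 reaches it, so n = 13.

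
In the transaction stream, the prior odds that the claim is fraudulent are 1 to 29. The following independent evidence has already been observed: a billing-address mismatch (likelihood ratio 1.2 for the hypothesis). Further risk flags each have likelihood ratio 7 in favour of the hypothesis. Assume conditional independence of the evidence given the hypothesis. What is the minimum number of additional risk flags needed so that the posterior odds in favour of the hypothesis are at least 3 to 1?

3

Prior odds = 1/29.
Bayes factor of the evidence already in hand = 1.2.
Odds after that evidence = (1/29) × 1.2 = 6/145.
Target odds = 3.
Need 7ⁿ ≥ 3 ÷ (6/145) = 72.5.
7² = 49 falls short of 72.5 but 7³ = 343 reaches it, so n = 3.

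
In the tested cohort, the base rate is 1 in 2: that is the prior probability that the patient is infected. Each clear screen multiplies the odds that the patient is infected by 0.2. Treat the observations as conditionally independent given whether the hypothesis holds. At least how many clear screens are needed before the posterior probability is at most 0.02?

Prior odds = 0.5/0.5 = 1.
Likelihood ratio per clear screen = 0.2.
Target posterior odds = 0.02/0.98 = 1/49.
Need 1 × 0.2ⁿ ≤ 1/49, i.e. 0.2ⁿ ≤ 1/49.
0.2² = 0.04 is still above 1/49 but 0.2³ = 0.008 is at or below it, so n = 3.

3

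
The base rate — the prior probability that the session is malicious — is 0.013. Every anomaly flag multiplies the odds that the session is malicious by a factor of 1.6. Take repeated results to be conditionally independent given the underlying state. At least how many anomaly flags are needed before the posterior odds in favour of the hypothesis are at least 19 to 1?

Prior odds = 0.013/0.987 = 13/987.
Likelihood ratio per anomaly flag = 1.6.
Target odds = 19.
Require 1.6ⁿ ≥ 19 ÷ (13/987) = 18753/13.
1.6¹⁵ ≈1152.92 falls short of 18753/13 but 1.6¹⁶ ≈1844.67 reaches it, so n = 16.

16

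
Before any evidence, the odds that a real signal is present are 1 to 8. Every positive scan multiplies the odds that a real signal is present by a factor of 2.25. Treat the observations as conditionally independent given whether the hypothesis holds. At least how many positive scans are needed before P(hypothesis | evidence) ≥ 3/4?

4

Prior odds = 0.125.
Likelihood ratio per positive scan = 2.25.
Target odds: 0.75 ÷ 0.25 = 3.
Require 2.25ⁿ ≥ 3 ÷ 0.125 = 24.
2.25³ = 11.390625 falls short of 24 but 2.25⁴ = 25.62890625 reaches it, so n = 4.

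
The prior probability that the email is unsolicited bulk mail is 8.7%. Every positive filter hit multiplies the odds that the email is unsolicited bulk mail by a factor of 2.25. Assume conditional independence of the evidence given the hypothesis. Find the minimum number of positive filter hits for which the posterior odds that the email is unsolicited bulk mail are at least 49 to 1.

Prior odds = 0.087/0.913 = 87/913.
Likelihood ratio per positive filter hit = 2.25.
Target odds = 49.
Require 2.25ⁿ ≥ 49 ÷ (87/913) = 44737/87.
2.25⁷ = 4782969/16384 falls short of 44737/87 but 2.25⁸ = 43046721/65536 reaches it, so n = 8.

8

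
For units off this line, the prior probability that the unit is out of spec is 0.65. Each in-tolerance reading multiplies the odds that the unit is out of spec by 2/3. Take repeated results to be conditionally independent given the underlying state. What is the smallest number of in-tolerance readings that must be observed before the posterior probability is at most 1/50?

Prior odds = 0.65/0.35 = 13/7.
Likelihood ratio per in-tolerance reading = 2/3.
Target posterior odds = 0.02/0.98 = 1/49.
Require (2/3)ⁿ ≤ 1/49 ÷ (13/7) = 1/91.
(2/3)¹¹ = 2048/177147 is still above 1/91 but (2/3)¹² = 4096/531441 is at or below it, so n = 12.

12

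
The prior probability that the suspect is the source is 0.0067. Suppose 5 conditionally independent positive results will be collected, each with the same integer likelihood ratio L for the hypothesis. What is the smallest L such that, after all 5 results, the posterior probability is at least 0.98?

Prior odds = 0.0067/0.9933 = 67/9933.
Target odds = 0.98/0.02 = 49.
Need L⁵ ≥ 49 ÷ (67/9933) = 486717/67.
5⁵ = 3125 < 486717/67 ≤ 7776 = 6⁵, so L = 6.

6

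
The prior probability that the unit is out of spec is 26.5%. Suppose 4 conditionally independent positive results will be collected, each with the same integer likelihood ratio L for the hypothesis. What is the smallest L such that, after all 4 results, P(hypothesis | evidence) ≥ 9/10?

3

Prior odds = 0.265/0.735 = 53/147.
Target odds = 0.9/0.1 = 9.
Need L⁴ ≥ 9 ÷ (53/147) = 1323/53.
2⁴ = 16 < 1323/53 ≤ 81 = 3⁴, so L = 3.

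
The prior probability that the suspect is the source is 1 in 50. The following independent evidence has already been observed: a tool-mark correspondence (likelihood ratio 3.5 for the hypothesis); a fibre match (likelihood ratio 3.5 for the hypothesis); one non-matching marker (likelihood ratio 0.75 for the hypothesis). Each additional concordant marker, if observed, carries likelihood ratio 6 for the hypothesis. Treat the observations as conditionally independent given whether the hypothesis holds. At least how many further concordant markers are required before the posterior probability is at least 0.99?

Prior odds = 0.02/0.98 = 1/49.
Combined Bayes factor of the evidence already in hand = 3.5 × 3.5 × 0.75 = 9.1875.
Odds after that evidence = (1/49) × 9.1875 = 0.1875.
Target odds = 0.99/0.01 = 99.
Need 6ⁿ ≥ 99 ÷ 0.1875 = 528.
6³ = 216 falls short of 528 but 6⁴ = 1296 reaches it, so n = 4.

4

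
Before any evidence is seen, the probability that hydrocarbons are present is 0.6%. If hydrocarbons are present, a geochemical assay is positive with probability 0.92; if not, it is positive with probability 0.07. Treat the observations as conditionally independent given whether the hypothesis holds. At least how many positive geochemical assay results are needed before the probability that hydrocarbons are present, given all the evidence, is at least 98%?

Prior odds = 0.006/0.994 = 3/497.
Likelihood ratio of a positive = 0.92/0.07 = 92/7.
Target posterior odds = 0.98/0.02 = 49.
Require (92/7)ⁿ ≥ 49 ÷ (3/497) = 24353/3.
(92/7)³ = 778688/343 falls short of 24353/3 but (92/7)⁴ = 71639296/2401 reaches it, so n = 4.

4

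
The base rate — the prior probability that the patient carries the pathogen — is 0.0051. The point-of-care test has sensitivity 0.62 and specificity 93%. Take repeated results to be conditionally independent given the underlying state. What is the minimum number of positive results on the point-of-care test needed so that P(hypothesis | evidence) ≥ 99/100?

5

Prior odds = 0.0051/0.9949 = 51/9949.
False-positive rate = 1 − 0.93 = 0.07; likelihood ratio of a positive = 0.62/0.07 = 62/7.
Target posterior odds = 0.99/0.01 = 99.
Require (62/7)ⁿ ≥ 99 ÷ (51/9949) = 328317/17.
(62/7)⁴ = 14776336/2401 falls short of 328317/17 but (62/7)⁵ = 916132832/16807 reaches it, so n = 5.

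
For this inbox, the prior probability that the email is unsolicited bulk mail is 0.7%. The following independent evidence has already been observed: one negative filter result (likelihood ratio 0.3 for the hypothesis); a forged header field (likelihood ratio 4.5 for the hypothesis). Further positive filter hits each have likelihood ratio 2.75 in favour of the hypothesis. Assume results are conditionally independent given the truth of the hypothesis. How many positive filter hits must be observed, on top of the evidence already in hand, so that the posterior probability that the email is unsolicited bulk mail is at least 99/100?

10

Prior odds = 0.007/0.993 = 7/993.
Combined Bayes factor of the evidence already in hand = 0.3 × 4.5 = 1.35.
Odds after that evidence = (7/993) × 1.35 = 63/6620.
Target odds = 0.99/0.01 = 99.
Need 2.75ⁿ ≥ 99 ÷ (63/6620) = 72820/7.
2.75⁹ ≈8994.86 falls short of 72820/7 but 2.75¹⁰ ≈24735.9 reaches it, so n = 10.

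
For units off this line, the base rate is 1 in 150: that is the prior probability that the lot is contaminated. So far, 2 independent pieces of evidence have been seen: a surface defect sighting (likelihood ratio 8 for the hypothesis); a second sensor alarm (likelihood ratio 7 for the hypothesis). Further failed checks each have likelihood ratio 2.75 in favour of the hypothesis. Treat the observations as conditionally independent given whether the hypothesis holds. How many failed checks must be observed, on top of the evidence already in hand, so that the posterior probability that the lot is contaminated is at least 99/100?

Prior odds = (1/150)/(149/150) = 1/149.
Combined Bayes factor of the evidence already in hand = 8 × 7 = 56.
Odds after that evidence = (1/149) × 56 = 56/149.
Target odds = 0.99/0.01 = 99.
Need 2.75ⁿ ≥ 99 ÷ (56/149) = 14751/56.
2.75⁵ = 161051/1024 falls short of 14751/56 but 2.75⁶ = 1771561/4096 reaches it, so n = 6.

6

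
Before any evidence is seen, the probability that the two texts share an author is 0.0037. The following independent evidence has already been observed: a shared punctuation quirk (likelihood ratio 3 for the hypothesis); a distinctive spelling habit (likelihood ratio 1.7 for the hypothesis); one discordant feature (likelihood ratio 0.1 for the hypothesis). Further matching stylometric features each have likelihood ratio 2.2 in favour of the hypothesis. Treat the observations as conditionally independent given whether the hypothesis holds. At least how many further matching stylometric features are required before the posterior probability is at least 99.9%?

Prior odds = 0.0037/0.9963 = 37/9963.
Combined Bayes factor of the evidence already in hand = 3 × 1.7 × 0.1 = 0.51.
Odds after that evidence = (37/9963) × 0.51 = 629/332100.
Target odds = 0.999/0.001 = 999.
Need 2.2ⁿ ≥ 999 ÷ (629/332100) = 8966700/17.
2.2¹⁶ ≈301136 falls short of 8966700/17 but 2.2¹⁷ ≈662500 reaches it, so n = 17.

17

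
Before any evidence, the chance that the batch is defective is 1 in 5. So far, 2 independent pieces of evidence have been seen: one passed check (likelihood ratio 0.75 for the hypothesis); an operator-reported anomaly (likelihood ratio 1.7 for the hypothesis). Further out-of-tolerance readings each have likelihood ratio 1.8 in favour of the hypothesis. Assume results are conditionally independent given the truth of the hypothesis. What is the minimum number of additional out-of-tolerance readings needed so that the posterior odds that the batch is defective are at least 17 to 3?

Prior odds = 0.2/0.8 = 0.25.
Combined Bayes factor of the evidence already in hand = 0.75 × 1.7 = 1.275.
Odds after that evidence = 0.25 × 1.275 = 0.31875.
Target odds = 17/3.
Need 1.8ⁿ ≥ 17/3 ÷ 0.31875 = 160/9.
1.8⁴ = 10.4976 falls short of 160/9 but 1.8⁵ = 18.89568 reaches it, so n = 5.

5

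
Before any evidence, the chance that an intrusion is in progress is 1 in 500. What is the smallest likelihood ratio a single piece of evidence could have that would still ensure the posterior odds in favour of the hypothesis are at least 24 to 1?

Prior odds = 0.002/0.998 = 1/499.
Target odds = 24.
Required Bayes factor = 24 ÷ (1/499) = 11976.

11976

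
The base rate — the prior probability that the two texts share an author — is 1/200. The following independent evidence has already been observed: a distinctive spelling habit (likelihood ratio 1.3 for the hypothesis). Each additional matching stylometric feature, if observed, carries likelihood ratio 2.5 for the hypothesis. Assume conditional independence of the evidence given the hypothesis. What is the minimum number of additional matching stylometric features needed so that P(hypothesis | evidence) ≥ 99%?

11

Prior odds = 0.005/0.995 = 1/199.
Bayes factor of the evidence already in hand = 1.3.
Odds after that evidence = (1/199) × 1.3 = 13/1990.
Target odds = 0.99/0.01 = 99.
Need 2.5ⁿ ≥ 99 ÷ (13/1990) = 197010/13.
2.5¹⁰ = 9765625/1024 falls short of 197010/13 but 2.5¹¹ = 48828125/2048 reaches it, so n = 11.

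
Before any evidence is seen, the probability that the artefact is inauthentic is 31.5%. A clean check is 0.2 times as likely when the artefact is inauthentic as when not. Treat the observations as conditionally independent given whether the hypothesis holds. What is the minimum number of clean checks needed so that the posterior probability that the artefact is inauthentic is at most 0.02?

Prior odds: 0.315 ÷ 0.685 = 63/137.
Likelihood ratio per clean check = 0.2.
Target odds: 0.02 ÷ 0.98 = 1/49.
Need (63/137) × 0.2ⁿ ≤ 1/49, i.e. 0.2ⁿ ≤ 137/3087.
0.2¹ = 0.2 is still above 137/3087 but 0.2² = 0.04 is at or below it, so n = 2.

2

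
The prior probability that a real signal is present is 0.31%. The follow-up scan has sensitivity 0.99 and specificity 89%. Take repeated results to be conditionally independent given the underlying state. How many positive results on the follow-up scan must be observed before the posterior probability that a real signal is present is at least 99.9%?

6

Prior odds = 0.0031/0.9969 = 31/9969.
False-positive rate = 1 − 0.89 = 0.11; likelihood ratio of a positive = 0.99/0.11 = 9.
Target posterior odds = 0.999/0.001 = 999.
Require 9ⁿ ≥ 999 ÷ (31/9969) = 9959031/31.
9⁵ = 59049 falls short of 9959031/31 but 9⁶ = 531441 reaches it, so n = 6.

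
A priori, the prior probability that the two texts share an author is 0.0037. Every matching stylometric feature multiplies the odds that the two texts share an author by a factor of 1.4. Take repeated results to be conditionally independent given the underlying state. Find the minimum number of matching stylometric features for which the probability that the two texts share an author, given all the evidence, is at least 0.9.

24

Prior odds: 0.0037 ÷ 0.9963 = 37/9963.
Likelihood ratio per matching stylometric feature = 1.4.
Target odds: 0.9 ÷ 0.1 = 9.
Require 1.4ⁿ ≥ 9 ÷ (37/9963) = 89667/37.
1.4²³ ≈2295.86 falls short of 89667/37 but 1.4²⁴ ≈3214.2 reaches it, so n = 24.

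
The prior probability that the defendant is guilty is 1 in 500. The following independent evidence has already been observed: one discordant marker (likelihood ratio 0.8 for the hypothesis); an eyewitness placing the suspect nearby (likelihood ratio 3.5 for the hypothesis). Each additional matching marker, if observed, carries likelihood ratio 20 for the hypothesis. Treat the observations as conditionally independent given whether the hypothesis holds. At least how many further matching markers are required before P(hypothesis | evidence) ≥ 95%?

3

Prior odds = 0.002/0.998 = 1/499.
Combined Bayes factor of the evidence already in hand = 0.8 × 3.5 = 2.8.
Odds after that evidence = (1/499) × 2.8 = 14/2495.
Target odds = 0.95/0.05 = 19.
Need 20ⁿ ≥ 19 ÷ (14/2495) = 47405/14.
20² = 400 falls short of 47405/14 but 20³ = 8000 reaches it, so n = 3.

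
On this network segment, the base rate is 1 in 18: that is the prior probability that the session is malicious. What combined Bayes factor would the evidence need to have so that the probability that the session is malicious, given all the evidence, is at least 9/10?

153

Prior odds = (1/18)/(17/18) = 1/17.
Target odds = 0.9/0.1 = 9.
Required Bayes factor = 9 ÷ (1/17) = 153.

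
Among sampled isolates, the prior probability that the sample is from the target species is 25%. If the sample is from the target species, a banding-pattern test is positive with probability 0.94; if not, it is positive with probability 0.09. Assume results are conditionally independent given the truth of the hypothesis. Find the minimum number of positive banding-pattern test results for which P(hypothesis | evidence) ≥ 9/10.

Prior odds = 0.25/0.75 = 1/3.
Likelihood ratio of a positive = 0.94/0.09 = 94/9.
Target posterior odds = 0.9/0.1 = 9.
Need (1/3) × (94/9)ⁿ ≥ 9, i.e. (94/9)ⁿ ≥ 27.
(94/9)¹ = 94/9 falls short of 27 but (94/9)² = 8836/81 reaches it, so n = 2.

2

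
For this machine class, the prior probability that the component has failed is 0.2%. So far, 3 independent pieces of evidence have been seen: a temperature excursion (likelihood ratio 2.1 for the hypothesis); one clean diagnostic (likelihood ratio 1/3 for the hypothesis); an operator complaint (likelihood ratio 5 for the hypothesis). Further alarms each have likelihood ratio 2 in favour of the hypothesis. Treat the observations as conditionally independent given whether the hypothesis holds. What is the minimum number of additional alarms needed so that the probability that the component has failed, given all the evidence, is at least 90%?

11

Prior odds = 0.002/0.998 = 1/499.
Combined Bayes factor of the evidence already in hand = 2.1 × (1/3) × 5 = 3.5.
Odds after that evidence = (1/499) × 3.5 = 7/998.
Target odds = 0.9/0.1 = 9.
Need 2ⁿ ≥ 9 ÷ (7/998) = 8982/7.
2¹⁰ = 1024 falls short of 8982/7 but 2¹¹ = 2048 reaches it, so n = 11.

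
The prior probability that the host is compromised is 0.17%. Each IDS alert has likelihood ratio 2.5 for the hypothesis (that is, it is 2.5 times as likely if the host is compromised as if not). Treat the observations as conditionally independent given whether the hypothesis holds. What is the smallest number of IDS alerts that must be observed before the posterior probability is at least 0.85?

Prior odds: 0.0017 ÷ 0.9983 = 17/9983.
Likelihood ratio per IDS alert = 2.5.
Target odds: 0.85 ÷ 0.15 = 17/3.
Need (17/9983) × 2.5ⁿ ≥ 17/3, i.e. 2.5ⁿ ≥ 9983/3.
2.5⁸ = 390625/256 falls short of 9983/3 but 2.5⁹ = 1953125/512 reaches it, so n = 9.

9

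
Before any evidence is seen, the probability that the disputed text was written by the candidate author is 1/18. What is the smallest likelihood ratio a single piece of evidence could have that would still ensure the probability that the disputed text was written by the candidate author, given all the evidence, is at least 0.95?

Prior odds = (1/18)/(17/18) = 1/17.
Target odds = 0.95/0.05 = 19.
Required Bayes factor = 19 ÷ (1/17) = 323.

323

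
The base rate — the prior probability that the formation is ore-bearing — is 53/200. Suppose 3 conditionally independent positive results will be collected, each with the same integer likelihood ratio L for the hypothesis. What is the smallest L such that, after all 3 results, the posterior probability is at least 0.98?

6

Prior odds = 0.265/0.735 = 53/147.
Target odds = 0.98/0.02 = 49.
Need L³ ≥ 49 ÷ (53/147) = 7203/53.
5³ = 125 < 7203/53 ≤ 216 = 6³, so L = 6.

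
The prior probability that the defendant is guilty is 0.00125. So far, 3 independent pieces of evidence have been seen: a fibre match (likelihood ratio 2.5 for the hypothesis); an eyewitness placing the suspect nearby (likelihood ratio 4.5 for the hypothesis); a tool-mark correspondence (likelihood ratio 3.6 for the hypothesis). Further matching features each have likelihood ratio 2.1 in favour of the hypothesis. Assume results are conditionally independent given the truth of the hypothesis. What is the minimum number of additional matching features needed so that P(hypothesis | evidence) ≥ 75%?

Prior odds = 0.00125/0.99875 = 1/799.
Combined Bayes factor of the evidence already in hand = 2.5 × 4.5 × 3.6 = 40.5.
Odds after that evidence = (1/799) × 40.5 = 81/1598.
Target odds = 0.75/0.25 = 3.
Need 2.1ⁿ ≥ 3 ÷ (81/1598) = 1598/27.
2.1⁵ = 4084101/100000 falls short of 1598/27 but 2.1⁶ = 85766121/1000000 reaches it, so n = 6.

6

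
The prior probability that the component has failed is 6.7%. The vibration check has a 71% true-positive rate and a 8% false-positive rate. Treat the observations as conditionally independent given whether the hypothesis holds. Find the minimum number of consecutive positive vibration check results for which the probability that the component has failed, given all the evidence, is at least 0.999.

Prior odds: 0.067 ÷ 0.933 = 67/933.
Likelihood ratio of a positive result = 0.71/0.08 = 8.875.
Target odds: 0.999 ÷ 0.001 = 999.
Require 8.875ⁿ ≥ 999 ÷ (67/933) = 932067/67.
8.875⁴ = 25411681/4096 falls short of 932067/67 but 8.875⁵ ≈55060.7 reaches it, so n = 5.

5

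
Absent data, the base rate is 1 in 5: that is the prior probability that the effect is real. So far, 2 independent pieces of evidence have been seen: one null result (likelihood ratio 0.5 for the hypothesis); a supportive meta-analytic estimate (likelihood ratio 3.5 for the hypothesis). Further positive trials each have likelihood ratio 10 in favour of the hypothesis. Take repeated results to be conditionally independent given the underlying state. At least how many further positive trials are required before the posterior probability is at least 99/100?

3

Prior odds = 0.2/0.8 = 0.25.
Combined Bayes factor of the evidence already in hand = 0.5 × 3.5 = 1.75.
Odds after that evidence = 0.25 × 1.75 = 0.4375.
Target odds = 0.99/0.01 = 99.
Need 10ⁿ ≥ 99 ÷ 0.4375 = 1584/7.
10² = 100 falls short of 1584/7 but 10³ = 1000 reaches it, so n = 3.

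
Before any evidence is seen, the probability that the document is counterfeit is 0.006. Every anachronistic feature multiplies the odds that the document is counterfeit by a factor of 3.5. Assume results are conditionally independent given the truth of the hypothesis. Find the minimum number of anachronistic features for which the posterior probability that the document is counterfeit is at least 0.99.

Prior odds = 0.006/0.994 = 3/497.
Likelihood ratio per anachronistic feature = 3.5.
Target odds: 0.99 ÷ 0.01 = 99.
Need (3/497) × 3.5ⁿ ≥ 99, i.e. 3.5ⁿ ≥ 16401.
3.5⁷ = 823543/128 falls short of 16401 but 3.5⁸ = 5764801/256 reaches it, so n = 8.

8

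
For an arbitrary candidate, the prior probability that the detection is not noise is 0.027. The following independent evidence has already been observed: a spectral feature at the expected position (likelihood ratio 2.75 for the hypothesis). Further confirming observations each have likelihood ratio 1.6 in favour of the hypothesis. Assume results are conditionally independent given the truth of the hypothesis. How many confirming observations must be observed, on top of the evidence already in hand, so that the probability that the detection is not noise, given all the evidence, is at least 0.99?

16

Prior odds = 0.027/0.973 = 27/973.
Bayes factor of the evidence already in hand = 2.75.
Odds after that evidence = (27/973) × 2.75 = 297/3892.
Target odds = 0.99/0.01 = 99.
Need 1.6ⁿ ≥ 99 ÷ (297/3892) = 3892/3.
1.6¹⁵ ≈1152.92 falls short of 3892/3 but 1.6¹⁶ ≈1844.67 reaches it, so n = 16.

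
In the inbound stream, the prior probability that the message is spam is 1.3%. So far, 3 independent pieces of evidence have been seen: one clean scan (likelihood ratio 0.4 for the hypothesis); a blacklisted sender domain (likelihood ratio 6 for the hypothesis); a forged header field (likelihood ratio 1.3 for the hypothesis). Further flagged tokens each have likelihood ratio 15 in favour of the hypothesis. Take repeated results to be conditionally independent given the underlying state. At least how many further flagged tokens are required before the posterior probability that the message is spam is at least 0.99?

3

Prior odds = 0.013/0.987 = 13/987.
Combined Bayes factor of the evidence already in hand = 0.4 × 6 × 1.3 = 3.12.
Odds after that evidence = (13/987) × 3.12 = 338/8225.
Target odds = 0.99/0.01 = 99.
Need 15ⁿ ≥ 99 ÷ (338/8225) = 814275/338.
15² = 225 falls short of 814275/338 but 15³ = 3375 reaches it, so n = 3.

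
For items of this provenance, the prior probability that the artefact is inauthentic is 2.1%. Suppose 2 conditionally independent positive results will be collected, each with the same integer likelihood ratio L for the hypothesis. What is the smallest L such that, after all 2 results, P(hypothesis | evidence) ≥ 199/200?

97

Prior odds = 0.021/0.979 = 21/979.
Target odds = 0.995/0.005 = 199.
Need L² ≥ 199 ÷ (21/979) = 194821/21.
96² = 9216 < 194821/21 ≤ 9409 = 97², so L = 97.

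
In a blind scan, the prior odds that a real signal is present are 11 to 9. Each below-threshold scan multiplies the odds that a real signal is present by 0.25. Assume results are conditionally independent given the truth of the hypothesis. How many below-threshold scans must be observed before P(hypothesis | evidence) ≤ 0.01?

Prior odds = 11/9.
Likelihood ratio per below-threshold scan = 0.25.
Target odds: 0.01 ÷ 0.99 = 1/99.
Need (11/9) × 0.25ⁿ ≤ 1/99, i.e. 0.25ⁿ ≤ 1/121.
0.25³ = 0.015625 is still above 1/121 but 0.25⁴ = 0.00390625 is at or below it, so n = 4.

4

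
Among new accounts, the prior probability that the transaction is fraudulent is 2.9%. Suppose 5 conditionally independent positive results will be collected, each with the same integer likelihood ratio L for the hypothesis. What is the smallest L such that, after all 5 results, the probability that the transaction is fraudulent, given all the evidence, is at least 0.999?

Prior odds = 0.029/0.971 = 29/971.
Target odds = 0.999/0.001 = 999.
Need L⁵ ≥ 999 ÷ (29/971) = 970029/29.
8⁵ = 32768 < 970029/29 ≤ 59049 = 9⁵, so L = 9.

9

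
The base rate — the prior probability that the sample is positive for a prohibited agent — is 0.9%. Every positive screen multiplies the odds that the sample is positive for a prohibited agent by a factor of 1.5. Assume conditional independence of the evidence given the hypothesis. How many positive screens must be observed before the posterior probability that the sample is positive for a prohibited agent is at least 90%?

18

Prior odds = 0.009/0.991 = 9/991.
Likelihood ratio per positive screen = 1.5.
Target odds: 0.9 ÷ 0.1 = 9.
Need (9/991) × 1.5ⁿ ≥ 9, i.e. 1.5ⁿ ≥ 991.
1.5¹⁷ = 129140163/131072 falls short of 991 but 1.5¹⁸ = 387420489/262144 reaches it, so n = 18.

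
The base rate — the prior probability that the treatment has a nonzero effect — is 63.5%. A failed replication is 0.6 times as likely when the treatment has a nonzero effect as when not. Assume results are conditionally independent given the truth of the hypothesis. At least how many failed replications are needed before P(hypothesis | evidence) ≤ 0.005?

12

Prior odds = 0.635/0.365 = 127/73.
Likelihood ratio per failed replication = 0.6.
Target posterior odds = 0.005/0.995 = 1/199.
Require 0.6ⁿ ≤ 1/199 ÷ (127/73) = 73/25273.
0.6¹¹ = 177147/48828125 is still above 73/25273 but 0.6¹² = 531441/244140625 is at or below it, so n = 12.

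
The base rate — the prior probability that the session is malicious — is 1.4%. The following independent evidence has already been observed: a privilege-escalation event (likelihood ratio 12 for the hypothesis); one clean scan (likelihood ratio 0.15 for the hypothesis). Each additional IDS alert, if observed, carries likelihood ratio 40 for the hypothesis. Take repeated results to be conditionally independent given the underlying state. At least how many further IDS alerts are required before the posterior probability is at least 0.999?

Prior odds = 0.014/0.986 = 7/493.
Combined Bayes factor of the evidence already in hand = 12 × 0.15 = 1.8.
Odds after that evidence = (7/493) × 1.8 = 63/2465.
Target odds = 0.999/0.001 = 999.
Need 40ⁿ ≥ 999 ÷ (63/2465) = 273615/7.
40² = 1600 falls short of 273615/7 but 40³ = 64000 reaches it, so n = 3.

3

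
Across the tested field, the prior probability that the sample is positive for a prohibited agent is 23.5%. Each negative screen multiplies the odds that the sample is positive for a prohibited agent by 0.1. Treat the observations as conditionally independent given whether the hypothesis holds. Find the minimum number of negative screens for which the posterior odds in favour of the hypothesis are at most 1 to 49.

Prior odds = 0.235/0.765 = 47/153.
Likelihood ratio per negative screen = 0.1.
Target odds = 1/49.
Require 0.1ⁿ ≤ 1/49 ÷ (47/153) = 153/2303.
0.1¹ = 0.1 is still above 153/2303 but 0.1² = 0.01 is at or below it, so n = 2.

2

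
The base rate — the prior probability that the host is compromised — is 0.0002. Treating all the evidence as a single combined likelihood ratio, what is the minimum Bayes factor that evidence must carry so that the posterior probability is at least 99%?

Prior odds = 0.0002/0.9998 = 1/4999.
Target odds = 0.99/0.01 = 99.
Required Bayes factor = 99 ÷ (1/4999) = 494901.

494901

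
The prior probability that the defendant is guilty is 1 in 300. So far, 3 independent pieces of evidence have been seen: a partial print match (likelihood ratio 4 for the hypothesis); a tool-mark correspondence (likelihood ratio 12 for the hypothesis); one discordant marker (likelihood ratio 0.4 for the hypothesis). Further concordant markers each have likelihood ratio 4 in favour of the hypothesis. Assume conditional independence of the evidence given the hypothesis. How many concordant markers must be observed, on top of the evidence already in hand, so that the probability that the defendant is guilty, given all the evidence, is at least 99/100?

Prior odds = (1/300)/(299/300) = 1/299.
Combined Bayes factor of the evidence already in hand = 4 × 12 × 0.4 = 19.2.
Odds after that evidence = (1/299) × 19.2 = 96/1495.
Target odds = 0.99/0.01 = 99.
Need 4ⁿ ≥ 99 ÷ (96/1495) = 1541.71875.
4⁵ = 1024 falls short of 1541.71875 but 4⁶ = 4096 reaches it, so n = 6.

6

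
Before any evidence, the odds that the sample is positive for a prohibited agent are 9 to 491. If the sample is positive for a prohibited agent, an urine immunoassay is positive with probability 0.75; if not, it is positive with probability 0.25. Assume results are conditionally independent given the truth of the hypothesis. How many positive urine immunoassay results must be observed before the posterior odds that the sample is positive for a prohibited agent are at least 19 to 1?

7

Prior odds = 9/491.
Likelihood ratio of a positive = 0.75/0.25 = 3.
Target odds = 19.
Require 3ⁿ ≥ 19 ÷ (9/491) = 9329/9.
3⁶ = 729 falls short of 9329/9 but 3⁷ = 2187 reaches it, so n = 7.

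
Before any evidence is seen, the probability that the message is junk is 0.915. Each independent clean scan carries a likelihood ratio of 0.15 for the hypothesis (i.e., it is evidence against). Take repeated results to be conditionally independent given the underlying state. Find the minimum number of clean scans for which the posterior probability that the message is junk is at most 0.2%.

5

Prior odds: 0.915 ÷ 0.085 = 183/17.
Likelihood ratio per clean scan = 0.15.
Target posterior odds = 0.002/0.998 = 1/499.
Require 0.15ⁿ ≤ 1/499 ÷ (183/17) = 17/91317.
0.15⁴ = 81/160000 is still above 17/91317 but 0.15⁵ = 243/3200000 is at or below it, so n = 5.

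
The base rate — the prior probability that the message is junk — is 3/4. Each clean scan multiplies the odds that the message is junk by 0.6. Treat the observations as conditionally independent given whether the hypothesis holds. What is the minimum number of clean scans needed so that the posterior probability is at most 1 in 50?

10

Prior odds = 0.75/0.25 = 3.
Likelihood ratio per clean scan = 0.6.
Target posterior odds = 0.02/0.98 = 1/49.
Need 3 × 0.6ⁿ ≤ 1/49, i.e. 0.6ⁿ ≤ 1/147.
0.6⁹ = 19683/1953125 is still above 1/147 but 0.6¹⁰ = 59049/9765625 is at or below it, so n = 10.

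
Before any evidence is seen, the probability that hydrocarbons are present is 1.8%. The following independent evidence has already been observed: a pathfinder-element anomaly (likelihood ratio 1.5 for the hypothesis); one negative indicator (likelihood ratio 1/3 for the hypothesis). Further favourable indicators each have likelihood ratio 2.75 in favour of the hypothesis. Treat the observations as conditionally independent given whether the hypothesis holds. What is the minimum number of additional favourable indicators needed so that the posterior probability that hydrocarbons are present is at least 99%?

10

Prior odds = 0.018/0.982 = 9/491.
Combined Bayes factor of the evidence already in hand = 1.5 × (1/3) = 0.5.
Odds after that evidence = (9/491) × 0.5 = 9/982.
Target odds = 0.99/0.01 = 99.
Need 2.75ⁿ ≥ 99 ÷ (9/982) = 10802.
2.75⁹ ≈8994.86 falls short of 10802 but 2.75¹⁰ ≈24735.9 reaches it, so n = 10.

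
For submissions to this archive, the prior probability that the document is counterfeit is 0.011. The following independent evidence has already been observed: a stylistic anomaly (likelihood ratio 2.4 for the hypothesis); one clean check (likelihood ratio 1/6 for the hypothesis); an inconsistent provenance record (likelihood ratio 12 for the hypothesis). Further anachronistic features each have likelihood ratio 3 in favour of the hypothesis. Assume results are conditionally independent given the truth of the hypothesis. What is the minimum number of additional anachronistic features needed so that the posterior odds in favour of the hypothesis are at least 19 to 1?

6

Prior odds = 0.011/0.989 = 11/989.
Combined Bayes factor of the evidence already in hand = 2.4 × (1/6) × 12 = 4.8.
Odds after that evidence = (11/989) × 4.8 = 264/4945.
Target odds = 19.
Need 3ⁿ ≥ 19 ÷ (264/4945) = 93955/264.
3⁵ = 243 falls short of 93955/264 but 3⁶ = 729 reaches it, so n = 6.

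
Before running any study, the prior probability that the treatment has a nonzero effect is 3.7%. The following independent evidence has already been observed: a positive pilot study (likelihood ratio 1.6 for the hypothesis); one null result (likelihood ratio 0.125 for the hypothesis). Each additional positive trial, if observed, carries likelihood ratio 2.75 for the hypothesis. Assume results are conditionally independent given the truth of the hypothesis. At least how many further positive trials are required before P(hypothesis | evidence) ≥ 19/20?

8

Prior odds = 0.037/0.963 = 37/963.
Combined Bayes factor of the evidence already in hand = 1.6 × 0.125 = 0.2.
Odds after that evidence = (37/963) × 0.2 = 37/4815.
Target odds = 0.95/0.05 = 19.
Need 2.75ⁿ ≥ 19 ÷ (37/4815) = 91485/37.
2.75⁷ = 19487171/16384 falls short of 91485/37 but 2.75⁸ = 214358881/65536 reaches it, so n = 8.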